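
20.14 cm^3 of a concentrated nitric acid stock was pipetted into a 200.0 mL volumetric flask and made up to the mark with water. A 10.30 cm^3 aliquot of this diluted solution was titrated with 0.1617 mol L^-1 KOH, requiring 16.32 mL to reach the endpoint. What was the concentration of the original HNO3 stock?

2.54 M

n(KOH) = 0.1617 x 0.01632 = 0.002639 mol.
n(HNO3) in the aliquot = 0.002639 mol.
[diluted HNO3] = 0.002639 / 0.01030 = 0.2562 M.
Dilution factor = 200.0/20.14 = 9.930, so [stock] = 0.2562 x 9.930 = 2.54 M.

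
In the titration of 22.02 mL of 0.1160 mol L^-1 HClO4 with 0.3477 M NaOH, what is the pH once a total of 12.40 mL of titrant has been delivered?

12.71

n(acid) = 0.1160 x 0.02202 = 0.002554 mol; n(NaOH) added = 0.3477 x 0.01240 = 0.004311 mol.
Base is in excess by 0.004311 - 0.002554 = 0.001757 mol in a total volume of 0.03442 L.
[OH^-] = 0.001757/0.03442 = 0.05105 M, so pOH = 1.29 and pH = 14.00 - 1.29 = 12.71.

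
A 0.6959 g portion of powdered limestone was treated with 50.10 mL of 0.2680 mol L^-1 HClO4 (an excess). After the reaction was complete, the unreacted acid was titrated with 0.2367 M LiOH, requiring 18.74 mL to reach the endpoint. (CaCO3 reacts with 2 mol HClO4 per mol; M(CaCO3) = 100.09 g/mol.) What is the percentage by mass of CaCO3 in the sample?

64.7%

Total n(HClO4) added = 0.2680 x 0.05010 = 0.01343 mol.
n(LiOH) used = 0.2367 x 0.01874 = 0.004436 mol, which equals the excess n(HClO4).
So n(HClO4) consumed by the sample = 0.01343 - 0.004436 = 0.008991 mol.
n(CaCO3) = 0.008991 / 2 = 0.004496 mol.
mass CaCO3 = 0.004496 x 100.09 = 0.4500 g, so %CaCO3 = 0.4500/0.6959 x 100 = 64.7%.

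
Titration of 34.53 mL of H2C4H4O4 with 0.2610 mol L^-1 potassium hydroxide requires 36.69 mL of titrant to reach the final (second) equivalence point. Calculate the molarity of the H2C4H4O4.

0.139 M

n(KOH) = 0.2610 x 0.03669 = 0.009576 mol.
At the final (second) equivalence point, 2 mol OH^- react per mol H2C4H4O4, so n(H2C4H4O4) = 0.009576 / 2 = 0.004788 mol.
[H2C4H4O4] = 0.004788 / 0.03453 L = 0.139 M.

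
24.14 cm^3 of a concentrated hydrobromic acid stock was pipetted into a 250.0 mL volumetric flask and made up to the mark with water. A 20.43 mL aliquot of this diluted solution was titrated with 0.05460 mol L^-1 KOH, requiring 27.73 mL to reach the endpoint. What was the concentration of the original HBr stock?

0.767 M

n(KOH) = 0.05460 x 0.02773 = 0.001514 mol.
n(HBr) in the aliquot = 0.001514 mol.
[diluted HBr] = 0.001514 / 0.02043 = 0.07411 M.
Dilution factor = 250.0/24.14 = 10.36, so [stock] = 0.07411 x 10.36 = 0.767 M.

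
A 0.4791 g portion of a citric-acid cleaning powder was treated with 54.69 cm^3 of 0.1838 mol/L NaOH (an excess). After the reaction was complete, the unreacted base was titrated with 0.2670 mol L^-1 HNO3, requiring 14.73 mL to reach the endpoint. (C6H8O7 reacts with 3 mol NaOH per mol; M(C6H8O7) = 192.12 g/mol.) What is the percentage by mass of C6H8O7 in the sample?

Total n(NaOH) added = 0.1838 x 0.05469 = 0.01005 mol.
n(HNO3) used = 0.2670 x 0.01473 = 0.003933 mol, which equals the excess n(NaOH).
So n(NaOH) consumed by the sample = 0.01005 - 0.003933 = 0.006119 mol.
n(C6H8O7) = 0.006119 / 3 = 0.002040 mol.
mass C6H8O7 = 0.002040 x 192.12 = 0.3919 g, so %C6H8O7 = 0.3919/0.4791 x 100 = 81.8%.

81.8%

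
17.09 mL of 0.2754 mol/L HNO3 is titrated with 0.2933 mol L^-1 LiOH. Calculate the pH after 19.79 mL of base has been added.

n(acid) = 0.2754 x 0.01709 = 0.004707 mol; n(LiOH) added = 0.2933 x 0.01979 = 0.005804 mol.
Base is in excess by 0.005804 - 0.004707 = 0.001098 mol in a total volume of 0.03688 L.
[OH^-] = 0.001098/0.03688 = 0.02977 M, so pOH = 1.53 and pH = 14.00 - 1.53 = 12.47.

12.47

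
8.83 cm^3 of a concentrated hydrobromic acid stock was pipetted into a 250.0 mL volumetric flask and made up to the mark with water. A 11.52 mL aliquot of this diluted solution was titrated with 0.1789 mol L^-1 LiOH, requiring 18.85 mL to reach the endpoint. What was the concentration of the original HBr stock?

n(LiOH) = 0.1789 x 0.01885 = 0.003372 mol.
n(HBr) in the aliquot = 0.003372 mol.
[diluted HBr] = 0.003372 / 0.01152 = 0.2927 M.
Dilution factor = 250.0/8.830 = 28.31, so [stock] = 0.2927 x 28.31 = 8.29 M.

8.29 M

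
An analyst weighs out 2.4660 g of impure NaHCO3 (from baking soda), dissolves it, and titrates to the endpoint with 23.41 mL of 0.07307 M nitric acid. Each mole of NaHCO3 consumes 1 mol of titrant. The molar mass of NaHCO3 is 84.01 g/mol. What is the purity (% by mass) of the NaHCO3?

n(HNO3) = 0.07307 x 0.02341 = 0.001711 mol.
n(NaHCO3) = 0.001711 / 1 = 0.001711 mol.
mass of NaHCO3 = 0.001711 x 84.01 = 0.1437 g.
% purity = 0.1437 / 2.4660 x 100 = 5.83%.

5.83%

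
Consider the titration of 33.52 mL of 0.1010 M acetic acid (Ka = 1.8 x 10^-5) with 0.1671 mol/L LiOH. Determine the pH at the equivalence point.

8.77

n(CH3COOH) = 0.1010 x 0.03352 = 0.003386 mol; V(LiOH) at equivalence = 0.003386/0.1671 = 0.02026 L.
At equivalence all the acid is converted to CH3COO-; total volume = 0.03352 + 0.02026 = 0.05378 L, so [CH3COO-] = 0.003386/0.05378 = 0.06295 M.
Kb = Kw/Ka = 1.0e-14 / 1.8 x 10^-5 = 5.56e-10.
[OH^-] = sqrt(Kb x [CH3COO-]) = sqrt(5.56e-10 x 0.06295) = 5.91e-6 M.
pOH = 5.23, so pH = 14.00 - 5.23 = 8.77.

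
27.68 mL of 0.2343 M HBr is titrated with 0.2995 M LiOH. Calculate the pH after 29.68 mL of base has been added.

n(acid) = 0.2343 x 0.02768 = 0.006485 mol; n(LiOH) added = 0.2995 x 0.02968 = 0.008889 mol.
Base is in excess by 0.008889 - 0.006485 = 0.002404 mol in a total volume of 0.05736 L.
[OH^-] = 0.002404/0.05736 = 0.04191 M, so pOH = 1.38 and pH = 14.00 - 1.38 = 12.62.

12.62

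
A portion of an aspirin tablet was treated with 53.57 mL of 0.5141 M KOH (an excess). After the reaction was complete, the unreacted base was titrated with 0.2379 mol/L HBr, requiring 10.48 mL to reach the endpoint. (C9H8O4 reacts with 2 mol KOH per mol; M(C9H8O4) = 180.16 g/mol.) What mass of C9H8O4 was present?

2.26 g

Total n(KOH) added = 0.5141 x 0.05357 = 0.02754 mol.
n(HBr) used = 0.2379 x 0.01048 = 0.002493 mol, which equals the excess n(KOH).
So n(KOH) consumed by the sample = 0.02754 - 0.002493 = 0.02505 mol.
n(C9H8O4) = 0.02505 / 2 = 0.01252 mol.
mass = 0.01252 mol x 180.16 g/mol = 2.26 g.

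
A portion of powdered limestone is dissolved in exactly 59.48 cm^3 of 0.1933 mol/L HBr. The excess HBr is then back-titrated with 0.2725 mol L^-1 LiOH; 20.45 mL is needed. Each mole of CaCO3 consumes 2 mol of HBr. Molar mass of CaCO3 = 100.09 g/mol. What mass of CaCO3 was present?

Total n(HBr) added = 0.1933 x 0.05948 = 0.01150 mol.
n(LiOH) used = 0.2725 x 0.02045 = 0.005573 mol, which equals the excess n(HBr).
So n(HBr) consumed by the sample = 0.01150 - 0.005573 = 0.005925 mol.
n(CaCO3) = 0.005925 / 2 = 0.002962 mol.
mass = 0.002962 mol x 100.09 g/mol = 0.297 g.

0.297 g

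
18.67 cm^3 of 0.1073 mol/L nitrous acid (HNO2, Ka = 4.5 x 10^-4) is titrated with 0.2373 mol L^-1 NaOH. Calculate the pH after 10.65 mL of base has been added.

n(acid) = 0.1073 x 0.01867 = 0.002003 mol; n(NaOH) added = 0.2373 x 0.01065 = 0.002527 mol.
Base is in excess by 0.002527 - 0.002003 = 0.0005240 mol in a total volume of 0.02932 L.
[OH^-] = 0.0005240/0.02932 = 0.01787 M, so pOH = 1.75 and pH = 14.00 - 1.75 = 12.25.

12.25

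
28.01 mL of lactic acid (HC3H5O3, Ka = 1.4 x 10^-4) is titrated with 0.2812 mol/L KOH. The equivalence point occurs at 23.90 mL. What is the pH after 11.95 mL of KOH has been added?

11.95 mL is exactly half the equivalence volume (23.90/2), i.e. the half-equivalence point.
There, n(HA) = n(A^-), so pH = pKa = -log(1.4 x 10^-4) = 3.85.

3.85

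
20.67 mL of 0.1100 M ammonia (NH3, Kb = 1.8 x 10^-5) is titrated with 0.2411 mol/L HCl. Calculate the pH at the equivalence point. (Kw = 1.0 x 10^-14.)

5.19

n(NH3) = 0.1100 x 0.02067 = 0.002274 mol; V(HCl) at equivalence = 0.002274/0.2411 = 0.009431 L.
At equivalence the base is fully converted to NH4+; total volume = 0.03010 L, so [NH4+] = 0.002274/0.03010 = 0.07554 M.
Ka(NH4+) = Kw/Kb = 1.0e-14 / 1.8 x 10^-5 = 5.56e-10.
[H^+] = sqrt(Ka x [NH4+]) = sqrt(5.56e-10 x 0.07554) = 6.48e-6 M.
pH = -log(6.48e-6) = 5.19.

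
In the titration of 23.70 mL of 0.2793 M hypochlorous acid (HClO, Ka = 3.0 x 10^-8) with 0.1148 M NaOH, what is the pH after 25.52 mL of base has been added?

7.42

Initial n(HClO) = 0.2793 x 0.02370 = 0.006619 mol.
n(NaOH) added = 0.1148 x 0.02552 = 0.002930 mol, converting that many moles of HClO to ClO-.
Remaining n(HClO) = 0.003690 mol; n(ClO-) = 0.002930 mol.
By Henderson-Hasselbalch, pH = pKa + log([A^-]/[HA]) = 7.52 + log(0.002930/0.003690) = 7.52 + (-0.10) = 7.42.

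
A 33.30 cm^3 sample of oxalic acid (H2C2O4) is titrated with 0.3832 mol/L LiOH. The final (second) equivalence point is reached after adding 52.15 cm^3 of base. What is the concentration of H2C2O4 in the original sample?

0.300 M

n(LiOH) = 0.3832 x 0.05215 = 0.01998 mol.
At the final (second) equivalence point, 2 mol OH^- react per mol H2C2O4, so n(H2C2O4) = 0.01998 / 2 = 0.009992 mol.
[H2C2O4] = 0.009992 / 0.03330 L = 0.300 M.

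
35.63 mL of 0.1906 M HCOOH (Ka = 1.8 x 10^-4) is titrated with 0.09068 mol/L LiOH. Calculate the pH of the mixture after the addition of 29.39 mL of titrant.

Initial n(HCOOH) = 0.1906 x 0.03563 = 0.006791 mol.
n(LiOH) added = 0.09068 x 0.02939 = 0.002665 mol, converting that many moles of HCOOH to HCOO-.
Remaining n(HCOOH) = 0.004126 mol; n(HCOO-) = 0.002665 mol.
By Henderson-Hasselbalch, pH = pKa + log([A^-]/[HA]) = 3.74 + log(0.002665/0.004126) = 3.74 + (-0.19) = 3.55.

3.55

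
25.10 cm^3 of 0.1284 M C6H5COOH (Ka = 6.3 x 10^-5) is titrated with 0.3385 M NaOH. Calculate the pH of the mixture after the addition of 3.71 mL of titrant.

4.01

Initial n(C6H5COOH) = 0.1284 x 0.02510 = 0.003223 mol.
n(NaOH) added = 0.3385 x 0.003710 = 0.001256 mol, converting that many moles of C6H5COOH to C6H5COO-.
Remaining n(C6H5COOH) = 0.001967 mol; n(C6H5COO-) = 0.001256 mol.
By Henderson-Hasselbalch, pH = pKa + log([A^-]/[HA]) = 4.20 + log(0.001256/0.001967) = 4.20 + (-0.19) = 4.01.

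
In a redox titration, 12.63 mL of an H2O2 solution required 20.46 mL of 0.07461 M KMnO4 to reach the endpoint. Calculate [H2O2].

0.302 M

n(KMnO4) = 0.07461 x 0.02046 = 0.001527 mol.
From the balanced equation, 2 mol KMnO4 reacts with 5 mol H2O2, so n(H2O2) = 0.001527 x 5/2 = 0.003816 mol.
[H2O2] = 0.003816 / 0.01263 L = 0.302 M.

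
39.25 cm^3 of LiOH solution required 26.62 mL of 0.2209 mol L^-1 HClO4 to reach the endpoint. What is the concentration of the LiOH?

n(HClO4) delivered = 0.2209 x 0.02662 = 0.005880 mol.
For a 1:1 reaction, n(LiOH) = 0.005880 mol.
[LiOH] = 0.005880 mol / 0.03925 L = 0.150 M.

0.150 M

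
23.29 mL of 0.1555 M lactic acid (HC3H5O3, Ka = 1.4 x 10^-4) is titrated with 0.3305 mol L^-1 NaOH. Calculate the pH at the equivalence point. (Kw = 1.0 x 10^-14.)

n(HC3H5O3) = 0.1555 x 0.02329 = 0.003622 mol; V(NaOH) at equivalence = 0.003622/0.3305 = 0.01096 L.
At equivalence all the acid is converted to C3H5O3-; total volume = 0.02329 + 0.01096 = 0.03425 L, so [C3H5O3-] = 0.003622/0.03425 = 0.1057 M.
Kb = Kw/Ka = 1.0e-14 / 1.4 x 10^-4 = 7.14e-11.
[OH^-] = sqrt(Kb x [C3H5O3-]) = sqrt(7.14e-11 x 0.1057) = 2.75e-6 M.
pOH = 5.56, so pH = 14.00 - 5.56 = 8.44.

8.44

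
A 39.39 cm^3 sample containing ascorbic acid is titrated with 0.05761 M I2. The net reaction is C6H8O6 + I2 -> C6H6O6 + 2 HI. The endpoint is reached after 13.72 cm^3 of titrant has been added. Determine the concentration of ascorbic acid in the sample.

0.0201 M

n(I2) = 0.05761 x 0.01372 = 0.0007904 mol.
From the balanced equation, 1 mol I2 reacts with 1 mol ascorbic acid, so n(ascorbic acid) = 0.0007904 x 1/1 = 0.0007904 mol.
[ascorbic acid] = 0.0007904 / 0.03939 L = 0.0201 M.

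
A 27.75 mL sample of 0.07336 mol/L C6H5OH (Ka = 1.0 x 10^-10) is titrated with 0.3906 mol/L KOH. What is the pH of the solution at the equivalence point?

11.40

n(C6H5OH) = 0.07336 x 0.02775 = 0.002036 mol; V(KOH) at equivalence = 0.002036/0.3906 = 0.005212 L.
At equivalence all the acid is converted to C6H5O-; total volume = 0.02775 + 0.005212 = 0.03296 L, so [C6H5O-] = 0.002036/0.03296 = 0.06176 M.
Kb = Kw/Ka = 1.0e-14 / 1.0 x 10^-10 = 0.000100.
[OH^-] = sqrt(Kb x [C6H5O-]) = sqrt(0.000100 x 0.06176) = 0.00249 M.
pOH = 2.60, so pH = 14.00 - 2.60 = 11.40.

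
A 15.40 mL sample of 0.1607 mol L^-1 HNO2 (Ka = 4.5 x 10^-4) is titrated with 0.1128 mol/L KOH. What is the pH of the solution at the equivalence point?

n(HNO2) = 0.1607 x 0.01540 = 0.002475 mol; V(KOH) at equivalence = 0.002475/0.1128 = 0.02194 L.
At equivalence all the acid is converted to NO2-; total volume = 0.01540 + 0.02194 = 0.03734 L, so [NO2-] = 0.002475/0.03734 = 0.06628 M.
Kb = Kw/Ka = 1.0e-14 / 4.5 x 10^-4 = 2.22e-11.
[OH^-] = sqrt(Kb x [NO2-]) = sqrt(2.22e-11 x 0.06628) = 1.21e-6 M.
pOH = 5.92, so pH = 14.00 - 5.92 = 8.08.

8.08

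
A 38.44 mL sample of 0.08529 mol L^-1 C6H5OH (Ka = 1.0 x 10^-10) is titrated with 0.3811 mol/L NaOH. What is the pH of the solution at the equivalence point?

n(C6H5OH) = 0.08529 x 0.03844 = 0.003279 mol; V(NaOH) at equivalence = 0.003279/0.3811 = 0.008603 L.
At equivalence all the acid is converted to C6H5O-; total volume = 0.03844 + 0.008603 = 0.04704 L, so [C6H5O-] = 0.003279/0.04704 = 0.06969 M.
Kb = Kw/Ka = 1.0e-14 / 1.0 x 10^-10 = 0.000100.
[OH^-] = sqrt(Kb x [C6H5O-]) = sqrt(0.000100 x 0.06969) = 0.00264 M.
pOH = 2.58, so pH = 14.00 - 2.58 = 11.42.

11.42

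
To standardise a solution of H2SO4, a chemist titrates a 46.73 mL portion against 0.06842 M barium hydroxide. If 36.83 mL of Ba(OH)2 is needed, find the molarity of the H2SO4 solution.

n(Ba(OH)2) delivered = 0.06842 x 0.03683 = 0.002520 mol.
For a 1:1 reaction, n(H2SO4) = 0.002520 mol.
[H2SO4] = 0.002520 mol / 0.04673 L = 0.0539 M.

0.0539 M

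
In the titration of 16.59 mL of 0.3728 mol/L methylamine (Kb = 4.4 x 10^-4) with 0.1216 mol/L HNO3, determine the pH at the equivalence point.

5.84

n(CH3NH2) = 0.3728 x 0.01659 = 0.006185 mol; V(HNO3) at equivalence = 0.006185/0.1216 = 0.05086 L.
At equivalence the base is fully converted to CH3NH3+; total volume = 0.06745 L, so [CH3NH3+] = 0.006185/0.06745 = 0.09169 M.
Ka(CH3NH3+) = Kw/Kb = 1.0e-14 / 4.4 x 10^-4 = 2.27e-11.
[H^+] = sqrt(Ka x [CH3NH3+]) = sqrt(2.27e-11 x 0.09169) = 1.44e-6 M.
pH = -log(1.44e-6) = 5.84.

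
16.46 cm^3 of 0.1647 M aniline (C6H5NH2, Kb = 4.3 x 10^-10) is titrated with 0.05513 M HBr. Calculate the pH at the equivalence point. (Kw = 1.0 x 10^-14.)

n(C6H5NH2) = 0.1647 x 0.01646 = 0.002711 mol; V(HBr) at equivalence = 0.002711/0.05513 = 0.04917 L.
At equivalence the base is fully converted to C6H5NH3+; total volume = 0.06563 L, so [C6H5NH3+] = 0.002711/0.06563 = 0.04130 M.
Ka(C6H5NH3+) = Kw/Kb = 1.0e-14 / 4.3 x 10^-10 = 2.33e-5.
[H^+] = sqrt(Ka x [C6H5NH3+]) = sqrt(2.33e-5 x 0.04130) = 0.000980 M.
pH = -log(0.000980) = 3.01.

3.01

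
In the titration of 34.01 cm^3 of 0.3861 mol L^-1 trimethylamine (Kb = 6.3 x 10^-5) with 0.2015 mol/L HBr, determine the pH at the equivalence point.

n((CH3)3N) = 0.3861 x 0.03401 = 0.01313 mol; V(HBr) at equivalence = 0.01313/0.2015 = 0.06517 L.
At equivalence the base is fully converted to (CH3)3NH+; total volume = 0.09918 L, so [(CH3)3NH+] = 0.01313/0.09918 = 0.1324 M.
Ka((CH3)3NH+) = Kw/Kb = 1.0e-14 / 6.3 x 10^-5 = 1.59e-10.
[H^+] = sqrt(Ka x [(CH3)3NH+]) = sqrt(1.59e-10 x 0.1324) = 4.58e-6 M.
pH = -log(4.58e-6) = 5.34.

5.34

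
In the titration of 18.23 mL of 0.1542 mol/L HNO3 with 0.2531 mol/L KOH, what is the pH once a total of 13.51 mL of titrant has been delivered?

12.28

n(acid) = 0.1542 x 0.01823 = 0.002811 mol; n(KOH) added = 0.2531 x 0.01351 = 0.003419 mol.
Base is in excess by 0.003419 - 0.002811 = 0.0006083 mol in a total volume of 0.03174 L.
[OH^-] = 0.0006083/0.03174 = 0.01917 M, so pOH = 1.72 and pH = 14.00 - 1.72 = 12.28.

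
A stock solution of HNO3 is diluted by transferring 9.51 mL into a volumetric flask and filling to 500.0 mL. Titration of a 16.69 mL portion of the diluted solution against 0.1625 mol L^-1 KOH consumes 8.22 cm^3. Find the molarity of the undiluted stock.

n(KOH) = 0.1625 x 0.008220 = 0.001336 mol.
n(HNO3) in the aliquot = 0.001336 mol.
[diluted HNO3] = 0.001336 / 0.01669 = 0.08003 M.
Dilution factor = 500.0/9.510 = 52.58, so [stock] = 0.08003 x 52.58 = 4.21 M.

4.21 M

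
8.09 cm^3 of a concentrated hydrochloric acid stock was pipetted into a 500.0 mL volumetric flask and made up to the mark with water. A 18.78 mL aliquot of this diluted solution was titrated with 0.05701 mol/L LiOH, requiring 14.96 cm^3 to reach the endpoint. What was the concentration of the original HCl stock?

n(LiOH) = 0.05701 x 0.01496 = 0.0008529 mol.
n(HCl) in the aliquot = 0.0008529 mol.
[diluted HCl] = 0.0008529 / 0.01878 = 0.04541 M.
Dilution factor = 500.0/8.090 = 61.80, so [stock] = 0.04541 x 61.80 = 2.81 M.

2.81 M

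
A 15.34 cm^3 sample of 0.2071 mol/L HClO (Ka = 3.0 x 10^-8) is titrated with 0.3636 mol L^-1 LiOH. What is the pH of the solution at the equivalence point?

10.32

n(HClO) = 0.2071 x 0.01534 = 0.003177 mol; V(LiOH) at equivalence = 0.003177/0.3636 = 0.008737 L.
At equivalence all the acid is converted to ClO-; total volume = 0.01534 + 0.008737 = 0.02408 L, so [ClO-] = 0.003177/0.02408 = 0.1319 M.
Kb = Kw/Ka = 1.0e-14 / 3.0 x 10^-8 = 3.33e-7.
[OH^-] = sqrt(Kb x [ClO-]) = sqrt(3.33e-7 x 0.1319) = 0.000210 M.
pOH = 3.68, so pH = 14.00 - 3.68 = 10.32.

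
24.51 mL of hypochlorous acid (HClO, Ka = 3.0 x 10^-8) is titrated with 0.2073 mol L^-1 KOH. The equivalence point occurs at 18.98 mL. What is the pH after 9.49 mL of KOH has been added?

9.49 mL is exactly half the equivalence volume (18.98/2), i.e. the half-equivalence point.
There, n(HA) = n(A^-), so pH = pKa = -log(3.0 x 10^-8) = 7.52.

7.52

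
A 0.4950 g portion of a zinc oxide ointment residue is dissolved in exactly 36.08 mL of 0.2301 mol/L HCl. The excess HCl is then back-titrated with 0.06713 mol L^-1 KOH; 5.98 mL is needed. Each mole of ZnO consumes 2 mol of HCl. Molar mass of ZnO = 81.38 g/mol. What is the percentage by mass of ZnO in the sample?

Total n(HCl) added = 0.2301 x 0.03608 = 0.008302 mol.
n(KOH) used = 0.06713 x 0.005980 = 0.0004014 mol, which equals the excess n(HCl).
So n(HCl) consumed by the sample = 0.008302 - 0.0004014 = 0.007901 mol.
n(ZnO) = 0.007901 / 2 = 0.003950 mol.
mass ZnO = 0.003950 x 81.38 = 0.3215 g, so %ZnO = 0.3215/0.4950 x 100 = 64.9%.

64.9%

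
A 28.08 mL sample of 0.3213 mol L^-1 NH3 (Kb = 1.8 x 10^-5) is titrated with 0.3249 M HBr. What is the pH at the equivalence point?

5.02

n(NH3) = 0.3213 x 0.02808 = 0.009022 mol; V(HBr) at equivalence = 0.009022/0.3249 = 0.02777 L.
At equivalence the base is fully converted to NH4+; total volume = 0.05585 L, so [NH4+] = 0.009022/0.05585 = 0.1615 M.
Ka(NH4+) = Kw/Kb = 1.0e-14 / 1.8 x 10^-5 = 5.56e-10.
[H^+] = sqrt(Ka x [NH4+]) = sqrt(5.56e-10 x 0.1615) = 9.47e-6 M.
pH = -log(9.47e-6) = 5.02.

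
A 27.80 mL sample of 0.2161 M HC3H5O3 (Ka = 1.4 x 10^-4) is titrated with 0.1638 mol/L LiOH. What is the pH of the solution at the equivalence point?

8.41

n(HC3H5O3) = 0.2161 x 0.02780 = 0.006008 mol; V(LiOH) at equivalence = 0.006008/0.1638 = 0.03668 L.
At equivalence all the acid is converted to C3H5O3-; total volume = 0.02780 + 0.03668 = 0.06448 L, so [C3H5O3-] = 0.006008/0.06448 = 0.09317 M.
Kb = Kw/Ka = 1.0e-14 / 1.4 x 10^-4 = 7.14e-11.
[OH^-] = sqrt(Kb x [C3H5O3-]) = sqrt(7.14e-11 x 0.09317) = 2.58e-6 M.
pOH = 5.59, so pH = 14.00 - 5.59 = 8.41.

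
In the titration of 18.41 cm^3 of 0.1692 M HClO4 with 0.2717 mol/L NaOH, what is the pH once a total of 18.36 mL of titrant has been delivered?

12.71

n(acid) = 0.1692 x 0.01841 = 0.003115 mol; n(NaOH) added = 0.2717 x 0.01836 = 0.004988 mol.
Base is in excess by 0.004988 - 0.003115 = 0.001873 mol in a total volume of 0.03677 L.
[OH^-] = 0.001873/0.03677 = 0.05095 M, so pOH = 1.29 and pH = 14.00 - 1.29 = 12.71.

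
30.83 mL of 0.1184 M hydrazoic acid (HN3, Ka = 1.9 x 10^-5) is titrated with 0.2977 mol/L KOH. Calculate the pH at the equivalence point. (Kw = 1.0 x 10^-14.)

8.82

n(HN3) = 0.1184 x 0.03083 = 0.003650 mol; V(KOH) at equivalence = 0.003650/0.2977 = 0.01226 L.
At equivalence all the acid is converted to N3-; total volume = 0.03083 + 0.01226 = 0.04309 L, so [N3-] = 0.003650/0.04309 = 0.08471 M.
Kb = Kw/Ka = 1.0e-14 / 1.9 x 10^-5 = 5.26e-10.
[OH^-] = sqrt(Kb x [N3-]) = sqrt(5.26e-10 x 0.08471) = 6.68e-6 M.
pOH = 5.18, so pH = 14.00 - 5.18 = 8.82.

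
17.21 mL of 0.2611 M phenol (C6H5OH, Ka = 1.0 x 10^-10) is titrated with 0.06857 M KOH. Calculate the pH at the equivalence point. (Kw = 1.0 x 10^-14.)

n(C6H5OH) = 0.2611 x 0.01721 = 0.004494 mol; V(KOH) at equivalence = 0.004494/0.06857 = 0.06553 L.
At equivalence all the acid is converted to C6H5O-; total volume = 0.01721 + 0.06553 = 0.08274 L, so [C6H5O-] = 0.004494/0.08274 = 0.05431 M.
Kb = Kw/Ka = 1.0e-14 / 1.0 x 10^-10 = 0.000100.
[OH^-] = sqrt(Kb x [C6H5O-]) = sqrt(0.000100 x 0.05431) = 0.00233 M.
pOH = 2.63, so pH = 14.00 - 2.63 = 11.37.

11.37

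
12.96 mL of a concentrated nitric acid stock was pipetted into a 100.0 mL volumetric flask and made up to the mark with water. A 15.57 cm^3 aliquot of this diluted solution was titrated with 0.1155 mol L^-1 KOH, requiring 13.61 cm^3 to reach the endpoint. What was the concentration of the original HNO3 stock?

0.779 M

n(KOH) = 0.1155 x 0.01361 = 0.001572 mol.
n(HNO3) in the aliquot = 0.001572 mol.
[diluted HNO3] = 0.001572 / 0.01557 = 0.1010 M.
Dilution factor = 100.0/12.96 = 7.716, so [stock] = 0.1010 x 7.716 = 0.779 M.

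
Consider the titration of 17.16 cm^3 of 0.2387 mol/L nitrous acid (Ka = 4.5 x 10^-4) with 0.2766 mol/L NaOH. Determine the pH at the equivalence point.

8.23

n(HNO2) = 0.2387 x 0.01716 = 0.004096 mol; V(NaOH) at equivalence = 0.004096/0.2766 = 0.01481 L.
At equivalence all the acid is converted to NO2-; total volume = 0.01716 + 0.01481 = 0.03197 L, so [NO2-] = 0.004096/0.03197 = 0.1281 M.
Kb = Kw/Ka = 1.0e-14 / 4.5 x 10^-4 = 2.22e-11.
[OH^-] = sqrt(Kb x [NO2-]) = sqrt(2.22e-11 x 0.1281) = 1.69e-6 M.
pOH = 5.77, so pH = 14.00 - 5.77 = 8.23.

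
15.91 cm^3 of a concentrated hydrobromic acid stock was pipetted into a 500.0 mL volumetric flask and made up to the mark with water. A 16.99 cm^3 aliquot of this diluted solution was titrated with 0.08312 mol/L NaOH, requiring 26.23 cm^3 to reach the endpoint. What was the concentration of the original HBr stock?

n(NaOH) = 0.08312 x 0.02623 = 0.002180 mol.
n(HBr) in the aliquot = 0.002180 mol.
[diluted HBr] = 0.002180 / 0.01699 = 0.1283 M.
Dilution factor = 500.0/15.91 = 31.43, so [stock] = 0.1283 x 31.43 = 4.03 M.

4.03 M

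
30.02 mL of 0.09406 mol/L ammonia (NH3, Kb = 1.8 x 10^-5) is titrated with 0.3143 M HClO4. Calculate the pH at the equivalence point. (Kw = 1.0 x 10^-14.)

5.20

n(NH3) = 0.09406 x 0.03002 = 0.002824 mol; V(HClO4) at equivalence = 0.002824/0.3143 = 0.008984 L.
At equivalence the base is fully converted to NH4+; total volume = 0.03900 L, so [NH4+] = 0.002824/0.03900 = 0.07239 M.
Ka(NH4+) = Kw/Kb = 1.0e-14 / 1.8 x 10^-5 = 5.56e-10.
[H^+] = sqrt(Ka x [NH4+]) = sqrt(5.56e-10 x 0.07239) = 6.34e-6 M.
pH = -log(6.34e-6) = 5.20.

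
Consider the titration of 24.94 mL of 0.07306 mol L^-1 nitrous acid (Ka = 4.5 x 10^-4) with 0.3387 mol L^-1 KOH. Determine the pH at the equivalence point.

8.06

n(HNO2) = 0.07306 x 0.02494 = 0.001822 mol; V(KOH) at equivalence = 0.001822/0.3387 = 0.005380 L.
At equivalence all the acid is converted to NO2-; total volume = 0.02494 + 0.005380 = 0.03032 L, so [NO2-] = 0.001822/0.03032 = 0.06010 M.
Kb = Kw/Ka = 1.0e-14 / 4.5 x 10^-4 = 2.22e-11.
[OH^-] = sqrt(Kb x [NO2-]) = sqrt(2.22e-11 x 0.06010) = 1.16e-6 M.
pOH = 5.94, so pH = 14.00 - 5.94 = 8.06.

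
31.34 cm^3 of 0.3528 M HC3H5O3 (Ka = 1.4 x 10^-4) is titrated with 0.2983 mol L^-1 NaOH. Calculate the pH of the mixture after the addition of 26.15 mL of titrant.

4.23

Initial n(HC3H5O3) = 0.3528 x 0.03134 = 0.01106 mol.
n(NaOH) added = 0.2983 x 0.02615 = 0.007801 mol, converting that many moles of HC3H5O3 to C3H5O3-.
Remaining n(HC3H5O3) = 0.003256 mol; n(C3H5O3-) = 0.007801 mol.
By Henderson-Hasselbalch, pH = pKa + log([A^-]/[HA]) = 3.85 + log(0.007801/0.003256) = 3.85 + (+0.38) = 4.23.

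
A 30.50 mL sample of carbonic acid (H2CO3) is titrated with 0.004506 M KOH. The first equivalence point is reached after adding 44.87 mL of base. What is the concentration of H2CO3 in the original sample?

n(KOH) = 0.004506 x 0.04487 = 0.0002022 mol.
At the first equivalence point, 1 mol OH^- react per mol H2CO3, so n(H2CO3) = 0.0002022 / 1 = 0.0002022 mol.
[H2CO3] = 0.0002022 / 0.03050 L = 0.00663 M.

0.00663 M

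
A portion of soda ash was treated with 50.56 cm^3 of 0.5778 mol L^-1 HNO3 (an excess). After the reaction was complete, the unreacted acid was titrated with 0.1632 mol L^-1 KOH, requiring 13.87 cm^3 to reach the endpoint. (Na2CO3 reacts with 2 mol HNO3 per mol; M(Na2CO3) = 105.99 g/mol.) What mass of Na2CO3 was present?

Total n(HNO3) added = 0.5778 x 0.05056 = 0.02921 mol.
n(KOH) used = 0.1632 x 0.01387 = 0.002264 mol, which equals the excess n(HNO3).
So n(HNO3) consumed by the sample = 0.02921 - 0.002264 = 0.02695 mol.
n(Na2CO3) = 0.02695 / 2 = 0.01347 mol.
mass = 0.01347 mol x 105.99 g/mol = 1.43 g.

1.43 g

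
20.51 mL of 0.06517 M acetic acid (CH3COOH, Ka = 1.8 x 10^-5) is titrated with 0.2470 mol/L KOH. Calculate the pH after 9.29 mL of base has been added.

n(acid) = 0.06517 x 0.02051 = 0.001337 mol; n(KOH) added = 0.2470 x 0.009290 = 0.002295 mol.
Base is in excess by 0.002295 - 0.001337 = 0.0009580 mol in a total volume of 0.02980 L.
[OH^-] = 0.0009580/0.02980 = 0.03215 M, so pOH = 1.49 and pH = 14.00 - 1.49 = 12.51.

12.51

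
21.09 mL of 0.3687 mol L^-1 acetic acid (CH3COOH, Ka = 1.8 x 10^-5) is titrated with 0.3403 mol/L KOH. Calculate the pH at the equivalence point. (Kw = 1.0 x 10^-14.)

9.00

n(CH3COOH) = 0.3687 x 0.02109 = 0.007776 mol; V(KOH) at equivalence = 0.007776/0.3403 = 0.02285 L.
At equivalence all the acid is converted to CH3COO-; total volume = 0.02109 + 0.02285 = 0.04394 L, so [CH3COO-] = 0.007776/0.04394 = 0.1770 M.
Kb = Kw/Ka = 1.0e-14 / 1.8 x 10^-5 = 5.56e-10.
[OH^-] = sqrt(Kb x [CH3COO-]) = sqrt(5.56e-10 x 0.1770) = 9.92e-6 M.
pOH = 5.00, so pH = 14.00 - 5.00 = 9.00.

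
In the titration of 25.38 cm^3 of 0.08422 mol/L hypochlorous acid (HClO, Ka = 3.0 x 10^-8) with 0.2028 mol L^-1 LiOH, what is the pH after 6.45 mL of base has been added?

7.72

Initial n(HClO) = 0.08422 x 0.02538 = 0.002138 mol.
n(LiOH) added = 0.2028 x 0.006450 = 0.001308 mol, converting that many moles of HClO to ClO-.
Remaining n(HClO) = 0.0008294 mol; n(ClO-) = 0.001308 mol.
By Henderson-Hasselbalch, pH = pKa + log([A^-]/[HA]) = 7.52 + log(0.001308/0.0008294) = 7.52 + (+0.20) = 7.72.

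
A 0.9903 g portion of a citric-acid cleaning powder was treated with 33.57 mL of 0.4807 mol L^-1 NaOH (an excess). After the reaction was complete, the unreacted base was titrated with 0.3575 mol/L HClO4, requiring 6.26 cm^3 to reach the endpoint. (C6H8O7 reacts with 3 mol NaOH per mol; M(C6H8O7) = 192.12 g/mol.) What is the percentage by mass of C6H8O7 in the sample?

Total n(NaOH) added = 0.4807 x 0.03357 = 0.01614 mol.
n(HClO4) used = 0.3575 x 0.006260 = 0.002238 mol, which equals the excess n(NaOH).
So n(NaOH) consumed by the sample = 0.01614 - 0.002238 = 0.01390 mol.
n(C6H8O7) = 0.01390 / 3 = 0.004633 mol.
mass C6H8O7 = 0.004633 x 192.12 = 0.8901 g, so %C6H8O7 = 0.8901/0.9903 x 100 = 89.9%.

89.9%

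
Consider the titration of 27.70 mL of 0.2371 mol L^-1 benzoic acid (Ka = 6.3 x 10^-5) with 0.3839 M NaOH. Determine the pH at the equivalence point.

8.68

n(C6H5COOH) = 0.2371 x 0.02770 = 0.006568 mol; V(NaOH) at equivalence = 0.006568/0.3839 = 0.01711 L.
At equivalence all the acid is converted to C6H5COO-; total volume = 0.02770 + 0.01711 = 0.04481 L, so [C6H5COO-] = 0.006568/0.04481 = 0.1466 M.
Kb = Kw/Ka = 1.0e-14 / 6.3 x 10^-5 = 1.59e-10.
[OH^-] = sqrt(Kb x [C6H5COO-]) = sqrt(1.59e-10 x 0.1466) = 4.82e-6 M.
pOH = 5.32, so pH = 14.00 - 5.32 = 8.68.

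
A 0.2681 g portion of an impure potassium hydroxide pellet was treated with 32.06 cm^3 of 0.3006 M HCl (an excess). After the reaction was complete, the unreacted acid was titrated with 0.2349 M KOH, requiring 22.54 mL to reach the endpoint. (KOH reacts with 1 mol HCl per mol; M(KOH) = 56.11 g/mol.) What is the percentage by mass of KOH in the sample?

90.9%

Total n(HCl) added = 0.3006 x 0.03206 = 0.009637 mol.
n(KOH) used = 0.2349 x 0.02254 = 0.005295 mol, which equals the excess n(HCl).
So n(HCl) consumed by the sample = 0.009637 - 0.005295 = 0.004343 mol.
n(KOH) = 0.004343 / 1 = 0.004343 mol.
mass KOH = 0.004343 x 56.11 = 0.2437 g, so %KOH = 0.2437/0.2681 x 100 = 90.9%.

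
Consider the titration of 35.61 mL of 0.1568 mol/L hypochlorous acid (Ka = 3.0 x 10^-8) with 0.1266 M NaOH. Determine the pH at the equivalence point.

n(HClO) = 0.1568 x 0.03561 = 0.005584 mol; V(NaOH) at equivalence = 0.005584/0.1266 = 0.04410 L.
At equivalence all the acid is converted to ClO-; total volume = 0.03561 + 0.04410 = 0.07971 L, so [ClO-] = 0.005584/0.07971 = 0.07005 M.
Kb = Kw/Ka = 1.0e-14 / 3.0 x 10^-8 = 3.33e-7.
[OH^-] = sqrt(Kb x [ClO-]) = sqrt(3.33e-7 x 0.07005) = 0.000153 M.
pOH = 3.82, so pH = 14.00 - 3.82 = 10.18.

10.18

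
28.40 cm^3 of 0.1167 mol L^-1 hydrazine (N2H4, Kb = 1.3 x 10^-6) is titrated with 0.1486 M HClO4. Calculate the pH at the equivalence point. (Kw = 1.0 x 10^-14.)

n(N2H4) = 0.1167 x 0.02840 = 0.003314 mol; V(HClO4) at equivalence = 0.003314/0.1486 = 0.02230 L.
At equivalence the base is fully converted to N2H5+; total volume = 0.05070 L, so [N2H5+] = 0.003314/0.05070 = 0.06537 M.
Ka(N2H5+) = Kw/Kb = 1.0e-14 / 1.3 x 10^-6 = 7.69e-9.
[H^+] = sqrt(Ka x [N2H5+]) = sqrt(7.69e-9 x 0.06537) = 2.24e-5 M.
pH = -log(2.24e-5) = 4.65.

4.65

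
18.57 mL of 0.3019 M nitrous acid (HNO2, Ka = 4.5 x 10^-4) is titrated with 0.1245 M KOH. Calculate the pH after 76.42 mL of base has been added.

12.61

n(acid) = 0.3019 x 0.01857 = 0.005606 mol; n(KOH) added = 0.1245 x 0.07642 = 0.009514 mol.
Base is in excess by 0.009514 - 0.005606 = 0.003908 mol in a total volume of 0.09499 L.
[OH^-] = 0.003908/0.09499 = 0.04114 M, so pOH = 1.39 and pH = 14.00 - 1.39 = 12.61.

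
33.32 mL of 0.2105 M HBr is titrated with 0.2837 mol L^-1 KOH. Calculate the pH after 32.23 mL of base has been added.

12.51

n(acid) = 0.2105 x 0.03332 = 0.007014 mol; n(KOH) added = 0.2837 x 0.03223 = 0.009144 mol.
Base is in excess by 0.009144 - 0.007014 = 0.002130 mol in a total volume of 0.06555 L.
[OH^-] = 0.002130/0.06555 = 0.03249 M, so pOH = 1.49 and pH = 14.00 - 1.49 = 12.51.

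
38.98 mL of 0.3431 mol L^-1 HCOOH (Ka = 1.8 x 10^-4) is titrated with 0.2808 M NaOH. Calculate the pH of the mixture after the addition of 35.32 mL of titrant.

4.20

Initial n(HCOOH) = 0.3431 x 0.03898 = 0.01337 mol.
n(NaOH) added = 0.2808 x 0.03532 = 0.009918 mol, converting that many moles of HCOOH to HCOO-.
Remaining n(HCOOH) = 0.003456 mol; n(HCOO-) = 0.009918 mol.
By Henderson-Hasselbalch, pH = pKa + log([A^-]/[HA]) = 3.74 + log(0.009918/0.003456) = 3.74 + (+0.46) = 4.20.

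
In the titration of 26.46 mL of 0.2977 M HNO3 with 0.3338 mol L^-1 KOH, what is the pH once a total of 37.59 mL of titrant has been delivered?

12.86

n(acid) = 0.2977 x 0.02646 = 0.007877 mol; n(KOH) added = 0.3338 x 0.03759 = 0.01255 mol.
Base is in excess by 0.01255 - 0.007877 = 0.004670 mol in a total volume of 0.06405 L.
[OH^-] = 0.004670/0.06405 = 0.07292 M, so pOH = 1.14 and pH = 14.00 - 1.14 = 12.86.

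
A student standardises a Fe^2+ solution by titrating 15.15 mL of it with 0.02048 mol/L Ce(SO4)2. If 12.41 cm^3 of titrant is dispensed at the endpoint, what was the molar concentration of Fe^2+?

n(Ce(SO4)2) = 0.02048 x 0.01241 = 0.0002542 mol.
From the balanced equation, 1 mol Ce(SO4)2 reacts with 1 mol Fe^2+, so n(Fe^2+) = 0.0002542 x 1/1 = 0.0002542 mol.
[Fe^2+] = 0.0002542 / 0.01515 L = 0.0168 M.

0.0168 M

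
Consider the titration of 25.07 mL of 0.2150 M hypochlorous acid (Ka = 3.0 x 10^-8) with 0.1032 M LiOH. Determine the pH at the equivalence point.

n(HClO) = 0.2150 x 0.02507 = 0.005390 mol; V(LiOH) at equivalence = 0.005390/0.1032 = 0.05223 L.
At equivalence all the acid is converted to ClO-; total volume = 0.02507 + 0.05223 = 0.07730 L, so [ClO-] = 0.005390/0.07730 = 0.06973 M.
Kb = Kw/Ka = 1.0e-14 / 3.0 x 10^-8 = 3.33e-7.
[OH^-] = sqrt(Kb x [ClO-]) = sqrt(3.33e-7 x 0.06973) = 0.000152 M.
pOH = 3.82, so pH = 14.00 - 3.82 = 10.18.

10.18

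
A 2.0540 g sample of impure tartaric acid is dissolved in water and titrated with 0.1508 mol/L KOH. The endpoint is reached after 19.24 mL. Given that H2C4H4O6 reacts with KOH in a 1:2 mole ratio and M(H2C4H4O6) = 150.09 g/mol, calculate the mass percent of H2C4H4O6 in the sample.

10.6%

n(KOH) = 0.1508 x 0.01924 = 0.002901 mol.
n(H2C4H4O6) = 0.002901 / 2 = 0.001451 mol.
mass of H2C4H4O6 = 0.001451 x 150.09 = 0.2177 g.
% purity = 0.2177 / 2.0540 x 100 = 10.6%.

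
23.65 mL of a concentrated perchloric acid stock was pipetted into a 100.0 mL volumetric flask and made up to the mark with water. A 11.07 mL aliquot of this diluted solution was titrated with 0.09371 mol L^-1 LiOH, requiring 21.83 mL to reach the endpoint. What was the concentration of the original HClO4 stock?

n(LiOH) = 0.09371 x 0.02183 = 0.002046 mol.
n(HClO4) in the aliquot = 0.002046 mol.
[diluted HClO4] = 0.002046 / 0.01107 = 0.1848 M.
Dilution factor = 100.0/23.65 = 4.228, so [stock] = 0.1848 x 4.228 = 0.781 M.

0.781 M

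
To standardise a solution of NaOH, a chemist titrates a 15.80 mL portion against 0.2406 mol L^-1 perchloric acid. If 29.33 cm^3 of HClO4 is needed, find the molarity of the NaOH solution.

n(HClO4) delivered = 0.2406 x 0.02933 = 0.007057 mol.
For a 1:1 reaction, n(NaOH) = 0.007057 mol.
[NaOH] = 0.007057 mol / 0.01580 L = 0.447 M.

0.447 M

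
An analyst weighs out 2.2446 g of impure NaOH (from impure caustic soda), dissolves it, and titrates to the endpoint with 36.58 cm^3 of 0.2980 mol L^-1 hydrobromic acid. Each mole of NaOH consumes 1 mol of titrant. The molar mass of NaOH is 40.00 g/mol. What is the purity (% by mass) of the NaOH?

19.4%

n(HBr) = 0.2980 x 0.03658 = 0.01090 mol.
n(NaOH) = 0.01090 / 1 = 0.01090 mol.
mass of NaOH = 0.01090 x 40.00 = 0.4360 g.
% purity = 0.4360 / 2.2446 x 100 = 19.4%.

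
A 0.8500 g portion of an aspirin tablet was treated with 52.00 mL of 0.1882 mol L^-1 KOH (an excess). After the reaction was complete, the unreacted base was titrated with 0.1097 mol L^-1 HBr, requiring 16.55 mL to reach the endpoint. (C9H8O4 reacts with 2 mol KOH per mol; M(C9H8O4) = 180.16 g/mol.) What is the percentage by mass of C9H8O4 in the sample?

Total n(KOH) added = 0.1882 x 0.05200 = 0.009786 mol.
n(HBr) used = 0.1097 x 0.01655 = 0.001816 mol, which equals the excess n(KOH).
So n(KOH) consumed by the sample = 0.009786 - 0.001816 = 0.007971 mol.
n(C9H8O4) = 0.007971 / 2 = 0.003985 mol.
mass C9H8O4 = 0.003985 x 180.16 = 0.7180 g, so %C9H8O4 = 0.7180/0.8500 x 100 = 84.5%.

84.5%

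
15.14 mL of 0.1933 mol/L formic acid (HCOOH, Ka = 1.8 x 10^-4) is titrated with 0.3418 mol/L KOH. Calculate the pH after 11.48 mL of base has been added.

12.57

n(acid) = 0.1933 x 0.01514 = 0.002927 mol; n(KOH) added = 0.3418 x 0.01148 = 0.003924 mol.
Base is in excess by 0.003924 - 0.002927 = 0.0009973 mol in a total volume of 0.02662 L.
[OH^-] = 0.0009973/0.02662 = 0.03746 M, so pOH = 1.43 and pH = 14.00 - 1.43 = 12.57.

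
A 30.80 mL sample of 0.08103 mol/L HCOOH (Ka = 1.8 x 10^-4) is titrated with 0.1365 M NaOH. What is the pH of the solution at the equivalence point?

n(HCOOH) = 0.08103 x 0.03080 = 0.002496 mol; V(NaOH) at equivalence = 0.002496/0.1365 = 0.01828 L.
At equivalence all the acid is converted to HCOO-; total volume = 0.03080 + 0.01828 = 0.04908 L, so [HCOO-] = 0.002496/0.04908 = 0.05085 M.
Kb = Kw/Ka = 1.0e-14 / 1.8 x 10^-4 = 5.56e-11.
[OH^-] = sqrt(Kb x [HCOO-]) = sqrt(5.56e-11 x 0.05085) = 1.68e-6 M.
pOH = 5.77, so pH = 14.00 - 5.77 = 8.23.

8.23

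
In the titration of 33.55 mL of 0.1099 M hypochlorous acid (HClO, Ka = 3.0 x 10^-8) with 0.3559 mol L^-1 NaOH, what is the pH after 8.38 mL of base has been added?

Initial n(HClO) = 0.1099 x 0.03355 = 0.003687 mol.
n(NaOH) added = 0.3559 x 0.008380 = 0.002982 mol, converting that many moles of HClO to ClO-.
Remaining n(HClO) = 0.0007047 mol; n(ClO-) = 0.002982 mol.
By Henderson-Hasselbalch, pH = pKa + log([A^-]/[HA]) = 7.52 + log(0.002982/0.0007047) = 7.52 + (+0.63) = 8.15.

8.15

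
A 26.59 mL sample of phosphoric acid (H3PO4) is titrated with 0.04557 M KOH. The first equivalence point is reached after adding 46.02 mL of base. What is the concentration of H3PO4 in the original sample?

n(KOH) = 0.04557 x 0.04602 = 0.002097 mol.
At the first equivalence point, 1 mol OH^- react per mol H3PO4, so n(H3PO4) = 0.002097 / 1 = 0.002097 mol.
[H3PO4] = 0.002097 / 0.02659 L = 0.0789 M.

0.0789 M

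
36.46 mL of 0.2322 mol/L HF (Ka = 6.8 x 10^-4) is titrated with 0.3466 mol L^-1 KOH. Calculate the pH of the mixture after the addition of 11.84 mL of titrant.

3.14

Initial n(HF) = 0.2322 x 0.03646 = 0.008466 mol.
n(KOH) added = 0.3466 x 0.01184 = 0.004104 mol, converting that many moles of HF to F-.
Remaining n(HF) = 0.004362 mol; n(F-) = 0.004104 mol.
By Henderson-Hasselbalch, pH = pKa + log([A^-]/[HA]) = 3.17 + log(0.004104/0.004362) = 3.17 + (-0.03) = 3.14.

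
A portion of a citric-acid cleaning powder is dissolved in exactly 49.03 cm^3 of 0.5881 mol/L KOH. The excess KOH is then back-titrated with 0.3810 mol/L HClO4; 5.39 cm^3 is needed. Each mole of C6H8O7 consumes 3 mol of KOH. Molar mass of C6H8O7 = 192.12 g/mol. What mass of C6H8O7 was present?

Total n(KOH) added = 0.5881 x 0.04903 = 0.02883 mol.
n(HClO4) used = 0.3810 x 0.005390 = 0.002054 mol, which equals the excess n(KOH).
So n(KOH) consumed by the sample = 0.02883 - 0.002054 = 0.02678 mol.
n(C6H8O7) = 0.02678 / 3 = 0.008927 mol.
mass = 0.008927 mol x 192.12 g/mol = 1.72 g.

1.72 g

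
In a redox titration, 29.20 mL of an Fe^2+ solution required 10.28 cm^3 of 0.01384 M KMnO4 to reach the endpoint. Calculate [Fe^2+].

0.0244 M

n(KMnO4) = 0.01384 x 0.01028 = 0.0001423 mol.
From the balanced equation, 1 mol KMnO4 reacts with 5 mol Fe^2+, so n(Fe^2+) = 0.0001423 x 5/1 = 0.0007114 mol.
[Fe^2+] = 0.0007114 / 0.02920 L = 0.0244 M.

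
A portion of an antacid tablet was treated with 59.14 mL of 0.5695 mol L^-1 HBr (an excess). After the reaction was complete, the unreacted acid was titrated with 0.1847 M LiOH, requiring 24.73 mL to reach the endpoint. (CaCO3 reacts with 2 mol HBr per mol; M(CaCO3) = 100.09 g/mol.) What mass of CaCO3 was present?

Total n(HBr) added = 0.5695 x 0.05914 = 0.03368 mol.
n(LiOH) used = 0.1847 x 0.02473 = 0.004568 mol, which equals the excess n(HBr).
So n(HBr) consumed by the sample = 0.03368 - 0.004568 = 0.02911 mol.
n(CaCO3) = 0.02911 / 2 = 0.01456 mol.
mass = 0.01456 mol x 100.09 g/mol = 1.46 g.

1.46 g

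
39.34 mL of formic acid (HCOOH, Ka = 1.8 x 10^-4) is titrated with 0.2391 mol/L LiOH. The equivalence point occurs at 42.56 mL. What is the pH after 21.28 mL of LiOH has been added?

3.74

21.28 mL is exactly half the equivalence volume (42.56/2), i.e. the half-equivalence point.
There, n(HA) = n(A^-), so pH = pKa = -log(1.8 x 10^-4) = 3.74.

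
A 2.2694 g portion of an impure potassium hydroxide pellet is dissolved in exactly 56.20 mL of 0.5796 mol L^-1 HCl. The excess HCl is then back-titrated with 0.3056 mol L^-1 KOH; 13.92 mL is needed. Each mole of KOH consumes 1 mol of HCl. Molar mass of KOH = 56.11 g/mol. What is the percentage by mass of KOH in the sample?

70.0%

Total n(HCl) added = 0.5796 x 0.05620 = 0.03257 mol.
n(KOH) used = 0.3056 x 0.01392 = 0.004254 mol, which equals the excess n(HCl).
So n(HCl) consumed by the sample = 0.03257 - 0.004254 = 0.02832 mol.
n(KOH) = 0.02832 / 1 = 0.02832 mol.
mass KOH = 0.02832 x 56.11 = 1.589 g, so %KOH = 1.589/2.2694 x 100 = 70.0%.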